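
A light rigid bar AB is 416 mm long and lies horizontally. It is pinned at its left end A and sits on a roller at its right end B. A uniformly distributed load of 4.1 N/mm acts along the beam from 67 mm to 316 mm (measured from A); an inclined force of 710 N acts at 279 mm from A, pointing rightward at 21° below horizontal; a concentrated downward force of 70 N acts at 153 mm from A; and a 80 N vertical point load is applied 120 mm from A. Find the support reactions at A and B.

A_x = -662.8 N, A_y = 735.9 N, B_y = 689.4 N

Resultant of the distributed load: 4.1 × 249 = 1020.9 N at 191.5 mm from A.
ΣM about A: B_y·416 − (4.1·249)·191.5 − 710·sin21°·279 − 70·153 − 80·120 = 0 → B_y = 286801/416 = 689.425 ≈ 689.4 N.
ΣF_y = 0: A_y + 689.425 − 4.1·249 − 710·sin21° − 70 − 80 = 0 → A_y = 735.9 N.
ΣF_x = 0: A_x + 710·cos21° = 0 → A_x = -662.8 N.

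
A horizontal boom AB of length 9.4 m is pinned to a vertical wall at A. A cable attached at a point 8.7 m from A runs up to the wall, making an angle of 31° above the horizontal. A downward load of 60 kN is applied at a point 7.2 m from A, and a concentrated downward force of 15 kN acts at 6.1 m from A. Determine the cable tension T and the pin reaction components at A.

ΣM about A: T·sin31°·8.7 − 60·7.2 − 15·6.1 = 0 → T = 523.5/(8.7·0.515038) = 116.831 ≈ 116.8 kN.
ΣF_x = 0: A_x − T·cos31° = 0 → A_x = 116.831 × 0.857167 = 100.1 kN.
ΣF_y = 0: A_y + T·sin31° − 60 − 15 = 0 → A_y = 75 − 116.831 × 0.515038 = 14.83 kN.

T = 116.8 kN, A_x = 100.1 kN, A_y = 14.83 kN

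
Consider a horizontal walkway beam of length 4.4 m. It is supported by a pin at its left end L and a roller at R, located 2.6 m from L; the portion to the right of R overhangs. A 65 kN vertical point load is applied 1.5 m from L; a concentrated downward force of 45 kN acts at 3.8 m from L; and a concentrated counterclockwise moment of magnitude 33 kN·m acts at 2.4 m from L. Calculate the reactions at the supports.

L_x = 0, L_y = 19.42 kN, R_y = 90.58 kN

Moments about L: R_y·2.6 − 65·1.5 − 45·3.8 + 33 = 0 → R_y = 235.5/2.6 = 90.5769 ≈ 90.58 kN.
ΣF_y = 0: L_y + 90.5769 − 65 − 45 = 0 → L_y = 19.42 kN.
ΣF_x = 0: no horizontal applied forces, so L_x = 0.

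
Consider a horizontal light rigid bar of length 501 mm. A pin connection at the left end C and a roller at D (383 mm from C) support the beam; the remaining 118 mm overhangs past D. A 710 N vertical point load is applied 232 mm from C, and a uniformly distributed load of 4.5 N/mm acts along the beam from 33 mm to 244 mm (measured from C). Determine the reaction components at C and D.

Resultant of the distributed load: 4.5 × 211 = 949.5 N at 138.5 mm from C.
Moments about C: D_y·383 − 710·232 − (4.5·211)·138.5 = 0 → D_y = 296225.75/383 = 773.435 ≈ 773.4 N.
ΣF_y = 0: C_y + 773.435 − 710 − 4.5·211 = 0 → C_y = 886.1 N.
ΣF_x = 0: no horizontal applied forces, so C_x = 0.

C_x = 0, C_y = 886.1 N, D_y = 773.4 N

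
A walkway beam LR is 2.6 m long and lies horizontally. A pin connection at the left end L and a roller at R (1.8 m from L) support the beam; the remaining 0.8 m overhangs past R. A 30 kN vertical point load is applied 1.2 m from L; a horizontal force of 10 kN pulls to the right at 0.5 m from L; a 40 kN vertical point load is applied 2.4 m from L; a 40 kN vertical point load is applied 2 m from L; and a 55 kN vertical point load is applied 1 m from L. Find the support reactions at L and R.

L_x = -10.00 kN, L_y = 16.67 kN, R_y = 148.3 kN

Moments about L: R_y·1.8 − 30·1.2 − 40·2.4 − 40·2 − 55·1 = 0 → R_y = 267/1.8 = 148.333 ≈ 148.3 kN.
ΣF_y = 0: L_y + 148.333 − 30 − 40 − 40 − 55 = 0 → L_y = 16.67 kN.
ΣF_x = 0: L_x + 10 = 0 → L_x = -10.00 kN.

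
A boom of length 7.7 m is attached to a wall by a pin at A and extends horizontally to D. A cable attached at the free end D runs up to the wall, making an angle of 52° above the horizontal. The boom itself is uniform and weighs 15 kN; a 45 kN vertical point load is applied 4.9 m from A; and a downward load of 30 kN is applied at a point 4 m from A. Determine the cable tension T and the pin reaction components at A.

T = 65.63 kN, A_x = 40.41 kN, A_y = 38.28 kN

ΣM about A: T·sin52°·7.7 − 15·3.85 − 45·4.9 − 30·4 = 0 → T = 398.25/(7.7·0.788011) = 65.6346 ≈ 65.63 kN.
ΣF_x = 0: A_x − T·cos52° = 0 → A_x = 65.6346 × 0.615661 = 40.41 kN.
ΣF_y = 0: A_y + T·sin52° − 15 − 45 − 30 = 0 → A_y = 90 − 65.6346 × 0.788011 = 38.28 kN.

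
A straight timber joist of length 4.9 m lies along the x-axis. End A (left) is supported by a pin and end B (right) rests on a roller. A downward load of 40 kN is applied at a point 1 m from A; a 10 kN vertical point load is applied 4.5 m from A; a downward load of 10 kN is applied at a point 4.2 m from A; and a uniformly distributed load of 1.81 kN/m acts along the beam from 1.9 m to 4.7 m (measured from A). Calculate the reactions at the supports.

Resultant of the distributed load: 1.81 × 2.8 = 5.068 kN at 3.3 m from A.
Moments about A: B_y·4.9 − 40·1 − 10·4.5 − 10·4.2 − (1.81·2.8)·3.3 = 0 → B_y = 143.7244/4.9 = 29.3315 ≈ 29.33 kN.
ΣF_y = 0: A_y + 29.3315 − 40 − 10 − 10 − 1.81·2.8 = 0 → A_y = 35.74 kN.
ΣF_x = 0: no horizontal applied forces, so A_x = 0.

A_x = 0, A_y = 35.74 kN, B_y = 29.33 kN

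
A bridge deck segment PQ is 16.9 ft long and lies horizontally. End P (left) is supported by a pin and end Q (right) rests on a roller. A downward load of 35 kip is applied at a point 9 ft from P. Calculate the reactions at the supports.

P_x = 0, P_y = 16.36 kip, Q_y = 18.64 kip

Moments about P: Q_y·16.9 − 35·9 = 0 → Q_y = 315/16.9 = 18.6391 ≈ 18.64 kip.
ΣF_y = 0: P_y + 18.6391 − 35 = 0 → P_y = 16.36 kip.
ΣF_x = 0: no horizontal applied forces, so P_x = 0.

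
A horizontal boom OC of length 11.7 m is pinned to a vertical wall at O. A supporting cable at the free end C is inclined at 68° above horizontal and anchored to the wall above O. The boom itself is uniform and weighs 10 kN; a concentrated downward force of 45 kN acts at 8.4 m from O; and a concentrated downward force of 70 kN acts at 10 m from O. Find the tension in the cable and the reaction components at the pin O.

T = 104.8 kN, O_x = 39.25 kN, O_y = 27.86 kN

ΣM about O: T·sin68°·11.7 − 10·5.85 − 45·8.4 − 70·10 = 0 → T = 1136.5/(11.7·0.927184) = 104.765 ≈ 104.8 kN.
ΣF_x = 0: O_x − T·cos68° = 0 → O_x = 104.765 × 0.374607 = 39.25 kN.
ΣF_y = 0: O_y + T·sin68° − 10 − 45 − 70 = 0 → O_y = 125 − 104.765 × 0.927184 = 27.86 kN.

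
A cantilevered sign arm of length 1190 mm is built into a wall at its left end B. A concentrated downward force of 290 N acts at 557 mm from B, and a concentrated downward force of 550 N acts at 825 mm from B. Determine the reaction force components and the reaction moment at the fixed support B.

B_x = 0, B_y = 840.0 N, M_B = 615300 N·mm

ΣF_x = 0: B_x = 0.
ΣF_y = 0: B_y − 290 − 550 = 0 → B_y = 840.0 N.
ΣM about B: M_B − 290·557 − 550·825 = 0 → M_B = 615300 N·mm.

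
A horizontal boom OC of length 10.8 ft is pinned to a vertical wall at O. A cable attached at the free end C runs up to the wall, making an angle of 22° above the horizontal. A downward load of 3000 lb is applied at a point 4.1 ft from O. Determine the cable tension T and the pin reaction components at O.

T = 3040 lb, O_x = 2819 lb, O_y = 1861 lb

ΣM about O: T·sin22°·10.8 − 3000·4.1 = 0 → T = 12300/(10.8·0.374607) = 3040.22 ≈ 3040 lb.
ΣF_x = 0: O_x − T·cos22° = 0 → O_x = 3040.22 × 0.927184 = 2819 lb.
ΣF_y = 0: O_y + T·sin22° − 3000 = 0 → O_y = 3000 − 3040.22 × 0.374607 = 1861 lb.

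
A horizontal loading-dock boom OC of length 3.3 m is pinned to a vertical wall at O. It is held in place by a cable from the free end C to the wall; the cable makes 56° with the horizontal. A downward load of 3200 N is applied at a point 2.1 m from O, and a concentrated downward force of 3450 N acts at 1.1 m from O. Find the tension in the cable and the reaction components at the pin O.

T = 3843 N, O_x = 2149 N, O_y = 3464 N

ΣM about O: T·sin56°·3.3 − 3200·2.1 − 3450·1.1 = 0 → T = 10515/(3.3·0.829038) = 3843.45 ≈ 3843 N.
ΣF_x = 0: O_x − T·cos56° = 0 → O_x = 3843.45 × 0.559193 = 2149 N.
ΣF_y = 0: O_y + T·sin56° − 3200 − 3450 = 0 → O_y = 6650 − 3843.45 × 0.829038 = 3464 N.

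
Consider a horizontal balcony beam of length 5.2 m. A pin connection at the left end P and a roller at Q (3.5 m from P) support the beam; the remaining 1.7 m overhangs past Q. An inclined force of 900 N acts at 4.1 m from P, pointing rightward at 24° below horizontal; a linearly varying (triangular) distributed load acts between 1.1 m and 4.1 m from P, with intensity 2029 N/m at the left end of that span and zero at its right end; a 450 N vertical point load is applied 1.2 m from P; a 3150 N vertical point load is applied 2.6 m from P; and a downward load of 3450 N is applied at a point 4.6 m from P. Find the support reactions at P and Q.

P_x = -822.2 N, P_y = 1176 N, Q_y = 9283 N

Resultant of the triangular load: ½ × 2029 × 3 = 3043.5 N, acting at 2.1 m from P (one-third of the span from the peak).
Moments about P: Q_y·3.5 − 900·sin24°·4.1 − (½·2029·3)·2.1 − 450·1.2 − 3150·2.6 − 3450·4.6 = 0 → Q_y = 32492.2/3.5 = 9283.49 ≈ 9283 N.
ΣF_y = 0: P_y + 9283.49 − 900·sin24° − ½·2029·3 − 450 − 3150 − 3450 = 0 → P_y = 1176 N.
ΣF_x = 0: P_x + 900·cos24° = 0 → P_x = -822.2 N.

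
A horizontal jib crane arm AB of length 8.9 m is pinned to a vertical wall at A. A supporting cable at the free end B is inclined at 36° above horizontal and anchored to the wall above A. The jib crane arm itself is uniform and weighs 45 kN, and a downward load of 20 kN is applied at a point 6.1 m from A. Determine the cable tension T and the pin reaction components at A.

T = 61.60 kN, A_x = 49.84 kN, A_y = 28.79 kN

ΣM about A: T·sin36°·8.9 − 45·4.45 − 20·6.1 = 0 → T = 322.25/(8.9·0.587785) = 61.6005 ≈ 61.60 kN.
ΣF_x = 0: A_x − T·cos36° = 0 → A_x = 61.6005 × 0.809017 = 49.84 kN.
ΣF_y = 0: A_y + T·sin36° − 45 − 20 = 0 → A_y = 65 − 61.6005 × 0.587785 = 28.79 kN.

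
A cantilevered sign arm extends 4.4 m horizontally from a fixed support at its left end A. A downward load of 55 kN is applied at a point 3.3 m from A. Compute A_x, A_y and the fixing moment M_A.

A_x = 0, A_y = 55.00 kN, M_A = 181.5 kN·m

ΣF_x = 0: A_x = 0.
ΣF_y = 0: A_y − 55 = 0 → A_y = 55.00 kN.
ΣM about A: M_A − 55·3.3 = 0 → M_A = 181.5 kN·m.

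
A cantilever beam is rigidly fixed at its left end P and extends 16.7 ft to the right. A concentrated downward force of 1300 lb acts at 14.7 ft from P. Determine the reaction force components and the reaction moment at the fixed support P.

P_x = 0, P_y = 1300 lb, M_P = 19110 lb·ft

ΣF_x = 0: P_x = 0.
ΣF_y = 0: P_y − 1300 = 0 → P_y = 1300 lb.
ΣM about P: M_P − 1300·14.7 = 0 → M_P = 19110 lb·ft.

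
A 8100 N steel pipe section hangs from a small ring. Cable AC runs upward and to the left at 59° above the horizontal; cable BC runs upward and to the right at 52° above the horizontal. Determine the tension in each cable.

ΣF_x = 0: −T_AC·cos59° + T_BC·cos52° = 0 → T_BC = 0.836561·T_AC.
ΣF_y = 0: T_AC·sin59° + T_BC·sin52° = 8100.
Substitute: T_AC·(0.857167 + 0.836561·0.788011) = 8100 → T_AC = 5341.65 ≈ 5342 N.
Then T_BC = 0.836561 × 5341.65 = 4469 N.

T_AC = 5342 N, T_BC = 4469 N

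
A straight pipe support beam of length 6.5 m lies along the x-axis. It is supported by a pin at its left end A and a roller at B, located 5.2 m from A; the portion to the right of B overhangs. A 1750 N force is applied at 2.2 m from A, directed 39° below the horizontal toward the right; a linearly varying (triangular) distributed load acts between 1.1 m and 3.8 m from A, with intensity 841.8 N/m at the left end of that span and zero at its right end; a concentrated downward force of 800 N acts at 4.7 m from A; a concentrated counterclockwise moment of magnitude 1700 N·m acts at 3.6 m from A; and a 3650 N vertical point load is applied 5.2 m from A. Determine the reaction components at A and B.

A_x = -1360 N, A_y = 1739 N, B_y = 4949 N

Resultant of the triangular load: ½ × 841.8 × 2.7 = 1136.43 N, acting at 2 m from A (one-third of the span from the peak).
Taking moments about A: B_y·5.2 − 1750·sin39°·2.2 − (½·841.8·2.7)·2 − 800·4.7 + 1700 − 3650·5.2 = 0 → B_y = 25735.7/5.2 = 4949.17 ≈ 4949 N.
ΣF_y = 0: A_y + 4949.17 − 1750·sin39° − ½·841.8·2.7 − 800 − 3650 = 0 → A_y = 1739 N.
ΣF_x = 0: A_x + 1750·cos39° = 0 → A_x = -1360 N.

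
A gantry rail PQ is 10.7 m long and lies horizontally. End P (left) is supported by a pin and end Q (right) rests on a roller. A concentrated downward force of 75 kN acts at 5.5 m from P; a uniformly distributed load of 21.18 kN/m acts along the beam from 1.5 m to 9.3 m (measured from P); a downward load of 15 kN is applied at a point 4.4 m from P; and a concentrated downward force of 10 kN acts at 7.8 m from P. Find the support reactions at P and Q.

P_x = 0, P_y = 129.8 kN, Q_y = 135.4 kN

Resultant of the distributed load: 21.18 × 7.8 = 165.204 kN at 5.4 m from P.
Taking moments about P: Q_y·10.7 − 75·5.5 − (21.18·7.8)·5.4 − 15·4.4 − 10·7.8 = 0 → Q_y = 1448.6016/10.7 = 135.383 ≈ 135.4 kN.
ΣF_y = 0: P_y + 135.383 − 75 − 21.18·7.8 − 15 − 10 = 0 → P_y = 129.8 kN.
ΣF_x = 0: no horizontal applied forces, so P_x = 0.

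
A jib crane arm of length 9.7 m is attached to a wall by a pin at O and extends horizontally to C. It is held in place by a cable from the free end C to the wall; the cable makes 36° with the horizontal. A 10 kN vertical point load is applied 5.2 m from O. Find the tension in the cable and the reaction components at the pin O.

T = 9.120 kN, O_x = 7.379 kN, O_y = 4.639 kN

ΣM about O: T·sin36°·9.7 − 10·5.2 = 0 → T = 52/(9.7·0.587785) = 9.12038 ≈ 9.120 kN.
ΣF_x = 0: O_x − T·cos36° = 0 → O_x = 9.12038 × 0.809017 = 7.379 kN.
ΣF_y = 0: O_y + T·sin36° − 10 = 0 → O_y = 10 − 9.12038 × 0.587785 = 4.639 kN.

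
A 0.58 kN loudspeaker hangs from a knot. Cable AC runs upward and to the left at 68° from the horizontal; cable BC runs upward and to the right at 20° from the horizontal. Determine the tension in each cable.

ΣF_x = 0: −T_AC·cos68° + T_BC·cos20° = 0 → T_BC = 0.398648·T_AC.
ΣF_y = 0: T_AC·sin68° + T_BC·sin20° = 0.58.
Substitute: T_AC·(0.927184 + 0.398648·0.34202) = 0.58 → T_AC = 0.545354 ≈ 0.5454 kN.
Then T_BC = 0.398648 × 0.545354 = 0.2174 kN.

T_AC = 0.5454 kN, T_BC = 0.2174 kN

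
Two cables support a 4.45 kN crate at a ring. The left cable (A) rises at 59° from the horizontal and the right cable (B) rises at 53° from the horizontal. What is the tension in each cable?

T_A = 2.888 kN, T_B = 2.472 kN

ΣF_x = 0: −T_A·cos59° + T_B·cos53° = 0 → T_B = 0.855808·T_A.
ΣF_y = 0: T_A·sin59° + T_B·sin53° = 4.45.
Substitute: T_A·(0.857167 + 0.855808·0.798636) = 4.45 → T_A = 2.8884 ≈ 2.888 kN.
Then T_B = 0.855808 × 2.8884 = 2.472 kN.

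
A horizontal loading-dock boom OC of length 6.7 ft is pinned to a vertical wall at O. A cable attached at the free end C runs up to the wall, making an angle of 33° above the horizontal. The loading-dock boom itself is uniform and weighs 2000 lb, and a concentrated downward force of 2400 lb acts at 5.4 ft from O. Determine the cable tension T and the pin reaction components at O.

ΣM about O: T·sin33°·6.7 − 2000·3.35 − 2400·5.4 = 0 → T = 19660/(6.7·0.544639) = 5387.66 ≈ 5388 lb.
ΣF_x = 0: O_x − T·cos33° = 0 → O_x = 5387.66 × 0.838671 = 4518 lb.
ΣF_y = 0: O_y + T·sin33° − 2000 − 2400 = 0 → O_y = 4400 − 5387.66 × 0.544639 = 1466 lb.

T = 5388 lb, O_x = 4518 lb, O_y = 1466 lb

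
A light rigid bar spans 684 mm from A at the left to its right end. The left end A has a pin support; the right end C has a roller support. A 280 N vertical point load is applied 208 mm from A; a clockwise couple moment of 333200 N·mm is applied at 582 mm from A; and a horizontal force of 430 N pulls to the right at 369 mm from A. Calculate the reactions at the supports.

A_x = -430.0 N, A_y = -292.3 N, C_y = 572.3 N

Moments about A: C_y·684 − 280·208 − 333200 = 0 → C_y = 391440/684 = 572.281 ≈ 572.3 N.
ΣF_y = 0: A_y + 572.281 − 280 = 0 → A_y = -292.3 N.
ΣF_x = 0: A_x + 430 = 0 → A_x = -430.0 N.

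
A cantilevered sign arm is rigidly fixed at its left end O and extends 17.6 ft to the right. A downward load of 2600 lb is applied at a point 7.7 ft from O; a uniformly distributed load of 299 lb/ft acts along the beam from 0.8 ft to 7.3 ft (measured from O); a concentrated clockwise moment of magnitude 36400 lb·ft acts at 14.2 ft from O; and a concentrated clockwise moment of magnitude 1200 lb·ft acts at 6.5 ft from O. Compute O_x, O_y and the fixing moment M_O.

Resultant of the distributed load: 299 × 6.5 = 1943.5 lb at 4.05 ft from O.
ΣF_x = 0: O_x = 0.
ΣF_y = 0: O_y − 2600 − 299·6.5 = 0 → O_y = 4544 lb.
ΣM about O: M_O − 2600·7.7 − (299·6.5)·4.05 − 36400 − 1200 = 0 → M_O = 65490 lb·ft.

O_x = 0, O_y = 4544 lb, M_O = 65490 lb·ft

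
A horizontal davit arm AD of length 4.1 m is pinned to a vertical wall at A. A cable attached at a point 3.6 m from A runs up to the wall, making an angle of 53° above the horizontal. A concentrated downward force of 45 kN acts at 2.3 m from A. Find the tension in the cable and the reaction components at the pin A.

T = 36.00 kN, A_x = 21.66 kN, A_y = 16.25 kN

ΣM about A: T·sin53°·3.6 − 45·2.3 = 0 → T = 103.5/(3.6·0.798636) = 35.9989 ≈ 36.00 kN.
ΣF_x = 0: A_x − T·cos53° = 0 → A_x = 35.9989 × 0.601815 = 21.66 kN.
ΣF_y = 0: A_y + T·sin53° − 45 = 0 → A_y = 45 − 35.9989 × 0.798636 = 16.25 kN.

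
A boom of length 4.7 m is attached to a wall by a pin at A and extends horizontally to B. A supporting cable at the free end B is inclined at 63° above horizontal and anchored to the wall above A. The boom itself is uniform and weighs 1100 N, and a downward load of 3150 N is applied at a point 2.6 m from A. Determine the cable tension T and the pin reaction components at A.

ΣM about A: T·sin63°·4.7 − 1100·2.35 − 3150·2.6 = 0 → T = 10775/(4.7·0.891007) = 2572.99 ≈ 2573 N.
ΣF_x = 0: A_x − T·cos63° = 0 → A_x = 2572.99 × 0.45399 = 1168 N.
ΣF_y = 0: A_y + T·sin63° − 1100 − 3150 = 0 → A_y = 4250 − 2572.99 × 0.891007 = 1957 N.

T = 2573 N, A_x = 1168 N, A_y = 1957 N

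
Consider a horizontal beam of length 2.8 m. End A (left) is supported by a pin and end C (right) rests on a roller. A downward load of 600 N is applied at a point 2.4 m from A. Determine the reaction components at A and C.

A_x = 0, A_y = 85.71 N, C_y = 514.3 N

ΣM about A: C_y·2.8 − 600·2.4 = 0 → C_y = 1440/2.8 = 514.286 ≈ 514.3 N.
ΣF_y = 0: A_y + 514.286 − 600 = 0 → A_y = 85.71 N.
ΣF_x = 0: no horizontal applied forces, so A_x = 0.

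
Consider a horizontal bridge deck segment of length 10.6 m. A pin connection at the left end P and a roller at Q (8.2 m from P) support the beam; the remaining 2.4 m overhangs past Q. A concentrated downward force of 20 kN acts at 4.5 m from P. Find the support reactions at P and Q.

Moments about P: Q_y·8.2 − 20·4.5 = 0 → Q_y = 90/8.2 = 10.9756 ≈ 10.98 kN.
ΣF_y = 0: P_y + 10.9756 − 20 = 0 → P_y = 9.024 kN.
ΣF_x = 0: no horizontal applied forces, so P_x = 0.

P_x = 0, P_y = 9.024 kN, Q_y = 10.98 kN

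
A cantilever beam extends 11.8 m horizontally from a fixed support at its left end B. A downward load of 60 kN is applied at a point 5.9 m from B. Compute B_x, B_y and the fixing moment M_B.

ΣF_x = 0: B_x = 0.
ΣF_y = 0: B_y − 60 = 0 → B_y = 60.00 kN.
ΣM about B: M_B − 60·5.9 = 0 → M_B = 354.0 kN·m.

B_x = 0, B_y = 60.00 kN, M_B = 354.0 kN·m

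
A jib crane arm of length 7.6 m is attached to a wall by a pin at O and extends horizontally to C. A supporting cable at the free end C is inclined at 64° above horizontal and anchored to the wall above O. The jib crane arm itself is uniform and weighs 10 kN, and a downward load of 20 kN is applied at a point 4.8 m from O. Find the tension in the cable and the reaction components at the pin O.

T = 19.62 kN, O_x = 8.599 kN, O_y = 12.37 kN

ΣM about O: T·sin64°·7.6 − 10·3.8 − 20·4.8 = 0 → T = 134/(7.6·0.898794) = 19.6169 ≈ 19.62 kN.
ΣF_x = 0: O_x − T·cos64° = 0 → O_x = 19.6169 × 0.438371 = 8.599 kN.
ΣF_y = 0: O_y + T·sin64° − 10 − 20 = 0 → O_y = 30 − 19.6169 × 0.898794 = 12.37 kN.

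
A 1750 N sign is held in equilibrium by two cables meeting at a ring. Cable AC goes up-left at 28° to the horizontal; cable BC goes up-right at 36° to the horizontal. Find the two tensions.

ΣF_x = 0: −T_AC·cos28° + T_BC·cos36° = 0 → T_BC = 1.09138·T_AC.
ΣF_y = 0: T_AC·sin28° + T_BC·sin36° = 1750.
Substitute: T_AC·(0.469472 + 1.09138·0.587785) = 1750 → T_AC = 1575.2 ≈ 1575 N.
Then T_BC = 1.09138 × 1575.2 = 1719 N.

T_AC = 1575 N, T_BC = 1719 N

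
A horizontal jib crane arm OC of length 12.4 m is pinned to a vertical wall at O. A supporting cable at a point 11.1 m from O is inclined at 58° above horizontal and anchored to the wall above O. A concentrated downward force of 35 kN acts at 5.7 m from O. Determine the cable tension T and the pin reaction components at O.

ΣM about O: T·sin58°·11.1 − 35·5.7 = 0 → T = 199.5/(11.1·0.848048) = 21.1933 ≈ 21.19 kN.
ΣF_x = 0: O_x − T·cos58° = 0 → O_x = 21.1933 × 0.529919 = 11.23 kN.
ΣF_y = 0: O_y + T·sin58° − 35 = 0 → O_y = 35 − 21.1933 × 0.848048 = 17.03 kN.

T = 21.19 kN, O_x = 11.23 kN, O_y = 17.03 kN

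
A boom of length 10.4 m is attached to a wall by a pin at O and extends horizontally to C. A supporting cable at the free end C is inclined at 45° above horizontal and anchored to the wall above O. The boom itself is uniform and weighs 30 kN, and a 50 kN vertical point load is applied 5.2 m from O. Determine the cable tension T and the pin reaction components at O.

ΣM about O: T·sin45°·10.4 − 30·5.2 − 50·5.2 = 0 → T = 416/(10.4·0.707107) = 56.5685 ≈ 56.57 kN.
ΣF_x = 0: O_x − T·cos45° = 0 → O_x = 56.5685 × 0.707107 = 40.00 kN.
ΣF_y = 0: O_y + T·sin45° − 30 − 50 = 0 → O_y = 80 − 56.5685 × 0.707107 = 40.00 kN.

T = 56.57 kN, O_x = 40.00 kN, O_y = 40.00 kN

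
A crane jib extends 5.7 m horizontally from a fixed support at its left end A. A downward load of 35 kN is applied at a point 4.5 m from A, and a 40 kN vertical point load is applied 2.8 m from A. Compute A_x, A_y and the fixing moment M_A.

ΣF_x = 0: A_x = 0.
ΣF_y = 0: A_y − 35 − 40 = 0 → A_y = 75.00 kN.
ΣM about A: M_A − 35·4.5 − 40·2.8 = 0 → M_A = 269.5 kN·m.

A_x = 0, A_y = 75.00 kN, M_A = 269.5 kN·m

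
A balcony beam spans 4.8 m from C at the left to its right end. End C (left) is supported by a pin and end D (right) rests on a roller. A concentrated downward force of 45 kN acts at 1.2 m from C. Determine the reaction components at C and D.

C_x = 0, C_y = 33.75 kN, D_y = 11.25 kN

ΣM about C: D_y·4.8 − 45·1.2 = 0 → D_y = 54/4.8 = 11.25 kN.
ΣF_y = 0: C_y + 11.25 − 45 = 0 → C_y = 33.75 kN.
ΣF_x = 0: no horizontal applied forces, so C_x = 0.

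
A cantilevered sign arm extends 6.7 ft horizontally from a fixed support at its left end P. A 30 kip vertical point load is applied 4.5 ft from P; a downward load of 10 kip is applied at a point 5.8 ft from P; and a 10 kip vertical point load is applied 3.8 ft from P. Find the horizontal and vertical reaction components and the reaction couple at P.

P_x = 0, P_y = 50.00 kip, M_P = 231.0 kip·ft

ΣF_x = 0: P_x = 0.
ΣF_y = 0: P_y − 30 − 10 − 10 = 0 → P_y = 50.00 kip.
ΣM about P: M_P − 30·4.5 − 10·5.8 − 10·3.8 = 0 → M_P = 231.0 kip·ft.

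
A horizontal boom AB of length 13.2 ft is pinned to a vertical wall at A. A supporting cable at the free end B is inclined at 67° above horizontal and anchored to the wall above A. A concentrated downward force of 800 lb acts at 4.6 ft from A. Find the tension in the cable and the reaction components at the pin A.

ΣM about A: T·sin67°·13.2 − 800·4.6 = 0 → T = 3680/(13.2·0.920505) = 302.864 ≈ 302.9 lb.
ΣF_x = 0: A_x − T·cos67° = 0 → A_x = 302.864 × 0.390731 = 118.3 lb.
ΣF_y = 0: A_y + T·sin67° − 800 = 0 → A_y = 800 − 302.864 × 0.920505 = 521.2 lb.

T = 302.9 lb, A_x = 118.3 lb, A_y = 521.2 lb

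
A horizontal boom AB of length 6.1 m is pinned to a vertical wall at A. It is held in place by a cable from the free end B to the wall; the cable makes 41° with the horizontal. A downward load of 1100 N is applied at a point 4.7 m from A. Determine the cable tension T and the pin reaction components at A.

ΣM about A: T·sin41°·6.1 − 1100·4.7 = 0 → T = 5170/(6.1·0.656059) = 1291.87 ≈ 1292 N.
ΣF_x = 0: A_x − T·cos41° = 0 → A_x = 1291.87 × 0.75471 = 975.0 N.
ΣF_y = 0: A_y + T·sin41° − 1100 = 0 → A_y = 1100 − 1291.87 × 0.656059 = 252.5 N.

T = 1292 N, A_x = 975.0 N, A_y = 252.5 N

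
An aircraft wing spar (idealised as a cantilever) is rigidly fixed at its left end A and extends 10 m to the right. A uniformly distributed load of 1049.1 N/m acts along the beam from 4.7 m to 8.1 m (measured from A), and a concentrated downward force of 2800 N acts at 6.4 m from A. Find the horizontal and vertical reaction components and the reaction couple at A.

Resultant of the distributed load: 1049.1 × 3.4 = 3566.94 N at 6.4 m from A.
ΣF_x = 0: A_x = 0.
ΣF_y = 0: A_y − 1049.1·3.4 − 2800 = 0 → A_y = 6367 N.
ΣM about A: M_A − (1049.1·3.4)·6.4 − 2800·6.4 = 0 → M_A = 40750 N·m.

A_x = 0, A_y = 6367 N, M_A = 40750 N·m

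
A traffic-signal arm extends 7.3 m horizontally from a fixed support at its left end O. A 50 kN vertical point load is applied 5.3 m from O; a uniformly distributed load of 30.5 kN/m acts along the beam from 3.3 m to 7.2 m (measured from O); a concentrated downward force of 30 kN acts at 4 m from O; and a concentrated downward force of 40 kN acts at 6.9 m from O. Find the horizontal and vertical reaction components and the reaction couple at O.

Resultant of the distributed load: 30.5 × 3.9 = 118.95 kN at 5.25 m from O.
ΣF_x = 0: O_x = 0.
ΣF_y = 0: O_y − 50 − 30.5·3.9 − 30 − 40 = 0 → O_y = 239.0 kN.
ΣM about O: M_O − 50·5.3 − (30.5·3.9)·5.25 − 30·4 − 40·6.9 = 0 → M_O = 1285 kN·m.

O_x = 0, O_y = 239.0 kN, M_O = 1285 kN·m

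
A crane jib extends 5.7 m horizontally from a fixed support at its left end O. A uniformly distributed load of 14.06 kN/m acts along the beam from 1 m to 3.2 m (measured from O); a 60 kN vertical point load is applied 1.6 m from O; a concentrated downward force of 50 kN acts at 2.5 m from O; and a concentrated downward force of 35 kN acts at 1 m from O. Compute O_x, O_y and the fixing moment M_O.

O_x = 0, O_y = 175.9 kN, M_O = 321.0 kN·m

Resultant of the distributed load: 14.06 × 2.2 = 30.932 kN at 2.1 m from O.
ΣF_x = 0: O_x = 0.
ΣF_y = 0: O_y − 14.06·2.2 − 60 − 50 − 35 = 0 → O_y = 175.9 kN.
ΣM about O: M_O − (14.06·2.2)·2.1 − 60·1.6 − 50·2.5 − 35·1 = 0 → M_O = 321.0 kN·m.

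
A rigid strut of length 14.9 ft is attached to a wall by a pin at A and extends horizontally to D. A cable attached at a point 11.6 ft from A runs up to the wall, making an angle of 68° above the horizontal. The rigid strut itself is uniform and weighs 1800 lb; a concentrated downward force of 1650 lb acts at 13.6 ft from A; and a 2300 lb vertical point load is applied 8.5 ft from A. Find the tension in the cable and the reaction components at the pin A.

T = 5151 lb, A_x = 1930 lb, A_y = 974.1 lb

ΣM about A: T·sin68°·11.6 − 1800·7.45 − 1650·13.6 − 2300·8.5 = 0 → T = 55400/(11.6·0.927184) = 5150.93 ≈ 5151 lb.
ΣF_x = 0: A_x − T·cos68° = 0 → A_x = 5150.93 × 0.374607 = 1930 lb.
ΣF_y = 0: A_y + T·sin68° − 1800 − 1650 − 2300 = 0 → A_y = 5750 − 5150.93 × 0.927184 = 974.1 lb.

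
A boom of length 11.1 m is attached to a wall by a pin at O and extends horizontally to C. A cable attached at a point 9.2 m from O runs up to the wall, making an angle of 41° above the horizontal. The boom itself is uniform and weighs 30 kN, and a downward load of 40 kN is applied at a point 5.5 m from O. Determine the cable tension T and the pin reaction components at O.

ΣM about O: T·sin41°·9.2 − 30·5.55 − 40·5.5 = 0 → T = 386.5/(9.2·0.656059) = 64.0352 ≈ 64.04 kN.
ΣF_x = 0: O_x − T·cos41° = 0 → O_x = 64.0352 × 0.75471 = 48.33 kN.
ΣF_y = 0: O_y + T·sin41° − 30 − 40 = 0 → O_y = 70 − 64.0352 × 0.656059 = 27.99 kN.

T = 64.04 kN, O_x = 48.33 kN, O_y = 27.99 kN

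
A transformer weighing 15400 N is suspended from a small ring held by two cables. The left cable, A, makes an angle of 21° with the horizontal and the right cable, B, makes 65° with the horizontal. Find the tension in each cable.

T_A = 6524 N, T_B = 14410 N

ΣF_x = 0: −T_A·cos21° + T_B·cos65° = 0 → T_B = 2.20904·T_A.
ΣF_y = 0: T_A·sin21° + T_B·sin65° = 15400.
Substitute: T_A·(0.358368 + 2.20904·0.906308) = 15400 → T_A = 6524.21 ≈ 6524 N.
Then T_B = 2.20904 × 6524.21 = 14410 N.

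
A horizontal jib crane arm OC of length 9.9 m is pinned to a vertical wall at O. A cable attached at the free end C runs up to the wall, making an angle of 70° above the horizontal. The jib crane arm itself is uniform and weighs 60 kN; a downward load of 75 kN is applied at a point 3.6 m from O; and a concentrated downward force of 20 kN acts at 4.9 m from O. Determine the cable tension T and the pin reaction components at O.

T = 71.48 kN, O_x = 24.45 kN, O_y = 87.83 kN

ΣM about O: T·sin70°·9.9 − 60·4.95 − 75·3.6 − 20·4.9 = 0 → T = 665/(9.9·0.939693) = 71.4826 ≈ 71.48 kN.
ΣF_x = 0: O_x − T·cos70° = 0 → O_x = 71.4826 × 0.34202 = 24.45 kN.
ΣF_y = 0: O_y + T·sin70° − 60 − 75 − 20 = 0 → O_y = 155 − 71.4826 × 0.939693 = 87.83 kN.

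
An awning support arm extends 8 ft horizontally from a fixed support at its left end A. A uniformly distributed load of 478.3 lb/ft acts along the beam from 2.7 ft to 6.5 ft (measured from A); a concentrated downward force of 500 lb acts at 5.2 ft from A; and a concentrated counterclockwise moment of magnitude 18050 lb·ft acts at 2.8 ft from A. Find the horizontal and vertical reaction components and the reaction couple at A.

A_x = 0, A_y = 2318 lb, M_A = -7089 lb·ft

Resultant of the distributed load: 478.3 × 3.8 = 1817.54 lb at 4.6 ft from A.
ΣF_x = 0: A_x = 0.
ΣF_y = 0: A_y − 478.3·3.8 − 500 = 0 → A_y = 2318 lb.
ΣM about A: M_A − (478.3·3.8)·4.6 − 500·5.2 + 18050 = 0 → M_A = -7089 lb·ft.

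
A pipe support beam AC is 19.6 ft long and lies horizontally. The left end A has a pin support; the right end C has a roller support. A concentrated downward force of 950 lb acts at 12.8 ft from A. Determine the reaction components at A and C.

Moments about A: C_y·19.6 − 950·12.8 = 0 → C_y = 12160/19.6 = 620.408 ≈ 620.4 lb.
ΣF_y = 0: A_y + 620.408 − 950 = 0 → A_y = 329.6 lb.
ΣF_x = 0: no horizontal applied forces, so A_x = 0.

A_x = 0, A_y = 329.6 lb, C_y = 620.4 lb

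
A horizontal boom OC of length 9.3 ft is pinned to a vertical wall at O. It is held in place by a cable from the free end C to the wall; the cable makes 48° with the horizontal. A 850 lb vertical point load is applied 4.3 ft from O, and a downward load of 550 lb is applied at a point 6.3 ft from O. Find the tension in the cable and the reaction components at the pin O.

ΣM about O: T·sin48°·9.3 − 850·4.3 − 550·6.3 = 0 → T = 7120/(9.3·0.743145) = 1030.2 ≈ 1030 lb.
ΣF_x = 0: O_x − T·cos48° = 0 → O_x = 1030.2 × 0.669131 = 689.3 lb.
ΣF_y = 0: O_y + T·sin48° − 850 − 550 = 0 → O_y = 1400 − 1030.2 × 0.743145 = 634.4 lb.

T = 1030 lb, O_x = 689.3 lb, O_y = 634.4 lb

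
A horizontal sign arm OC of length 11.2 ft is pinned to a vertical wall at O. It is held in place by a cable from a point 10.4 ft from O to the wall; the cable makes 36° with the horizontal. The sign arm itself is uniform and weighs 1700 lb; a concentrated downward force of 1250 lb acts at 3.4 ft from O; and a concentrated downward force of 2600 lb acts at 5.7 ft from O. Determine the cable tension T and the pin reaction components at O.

ΣM about O: T·sin36°·10.4 − 1700·5.6 − 1250·3.4 − 2600·5.7 = 0 → T = 28590/(10.4·0.587785) = 4676.95 ≈ 4677 lb.
ΣF_x = 0: O_x − T·cos36° = 0 → O_x = 4676.95 × 0.809017 = 3784 lb.
ΣF_y = 0: O_y + T·sin36° − 1700 − 1250 − 2600 = 0 → O_y = 5550 − 4676.95 × 0.587785 = 2801 lb.

T = 4677 lb, O_x = 3784 lb, O_y = 2801 lb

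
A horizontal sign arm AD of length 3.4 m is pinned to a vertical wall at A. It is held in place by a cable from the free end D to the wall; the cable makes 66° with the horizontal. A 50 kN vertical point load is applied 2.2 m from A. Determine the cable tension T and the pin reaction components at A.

ΣM about A: T·sin66°·3.4 − 50·2.2 = 0 → T = 110/(3.4·0.913545) = 35.4147 ≈ 35.41 kN.
ΣF_x = 0: A_x − T·cos66° = 0 → A_x = 35.4147 × 0.406737 = 14.40 kN.
ΣF_y = 0: A_y + T·sin66° − 50 = 0 → A_y = 50 − 35.4147 × 0.913545 = 17.65 kN.

T = 35.41 kN, A_x = 14.40 kN, A_y = 17.65 kN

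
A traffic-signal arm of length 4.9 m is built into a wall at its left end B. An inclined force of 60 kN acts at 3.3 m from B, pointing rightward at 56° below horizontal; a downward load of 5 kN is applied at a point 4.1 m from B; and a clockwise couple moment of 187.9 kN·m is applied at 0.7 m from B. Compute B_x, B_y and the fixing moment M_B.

ΣF_x = 0: B_x + 60·cos56° = 0 → B_x = -33.55 kN.
ΣF_y = 0: B_y − 60·sin56° − 5 = 0 → B_y = 54.74 kN.
ΣM about B: M_B − 60·sin56°·3.3 − 5·4.1 − 187.9 = 0 → M_B = 372.5 kN·m.

B_x = -33.55 kN, B_y = 54.74 kN, M_B = 372.5 kN·m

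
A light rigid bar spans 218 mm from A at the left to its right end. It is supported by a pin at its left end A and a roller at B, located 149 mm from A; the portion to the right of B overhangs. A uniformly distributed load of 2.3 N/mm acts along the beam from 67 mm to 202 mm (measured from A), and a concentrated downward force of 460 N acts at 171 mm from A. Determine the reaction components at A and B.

Resultant of the distributed load: 2.3 × 135 = 310.5 N at 134.5 mm from A.
Moments about A: B_y·149 − (2.3·135)·134.5 − 460·171 = 0 → B_y = 120422.25/149 = 808.203 ≈ 808.2 N.
ΣF_y = 0: A_y + 808.203 − 2.3·135 − 460 = 0 → A_y = -37.70 N.
ΣF_x = 0: no horizontal applied forces, so A_x = 0.

A_x = 0, A_y = -37.70 N, B_y = 808.2 N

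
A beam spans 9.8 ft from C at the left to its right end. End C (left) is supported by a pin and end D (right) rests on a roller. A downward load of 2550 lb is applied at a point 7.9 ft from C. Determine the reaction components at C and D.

C_x = 0, C_y = 494.4 lb, D_y = 2056 lb

Taking moments about C: D_y·9.8 − 2550·7.9 = 0 → D_y = 20145/9.8 = 2055.61 ≈ 2056 lb.
ΣF_y = 0: C_y + 2055.61 − 2550 = 0 → C_y = 494.4 lb.
ΣF_x = 0: no horizontal applied forces, so C_x = 0.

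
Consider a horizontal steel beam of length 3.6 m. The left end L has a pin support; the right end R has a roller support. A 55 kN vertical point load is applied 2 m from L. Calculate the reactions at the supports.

Moments about L: R_y·3.6 − 55·2 = 0 → R_y = 110/3.6 = 30.5556 ≈ 30.56 kN.
ΣF_y = 0: L_y + 30.5556 − 55 = 0 → L_y = 24.44 kN.
ΣF_x = 0: no horizontal applied forces, so L_x = 0.

L_x = 0, L_y = 24.44 kN, R_y = 30.56 kN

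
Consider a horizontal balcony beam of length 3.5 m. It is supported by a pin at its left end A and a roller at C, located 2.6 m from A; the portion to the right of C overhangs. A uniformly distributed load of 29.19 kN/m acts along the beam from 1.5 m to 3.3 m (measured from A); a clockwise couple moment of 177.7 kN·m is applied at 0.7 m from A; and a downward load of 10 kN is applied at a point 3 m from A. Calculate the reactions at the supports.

A_x = 0, A_y = -65.84 kN, C_y = 128.4 kN

Resultant of the distributed load: 29.19 × 1.8 = 52.542 kN at 2.4 m from A.
Taking moments about A: C_y·2.6 − (29.19·1.8)·2.4 − 177.7 − 10·3 = 0 → C_y = 333.8008/2.6 = 128.385 ≈ 128.4 kN.
ΣF_y = 0: A_y + 128.385 − 29.19·1.8 − 10 = 0 → A_y = -65.84 kN.
ΣF_x = 0: no horizontal applied forces, so A_x = 0.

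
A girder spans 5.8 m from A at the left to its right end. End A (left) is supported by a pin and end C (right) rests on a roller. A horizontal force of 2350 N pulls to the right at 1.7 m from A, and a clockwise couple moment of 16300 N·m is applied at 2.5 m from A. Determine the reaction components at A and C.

A_x = -2350 N, A_y = -2810 N, C_y = 2810 N

ΣM about A: C_y·5.8 − 16300 = 0 → C_y = 16300/5.8 = 2810.34 ≈ 2810 N.
ΣF_y = 0: A_y + 2810.34  = 0 → A_y = -2810 N.
ΣF_x = 0: A_x + 2350 = 0 → A_x = -2350 N.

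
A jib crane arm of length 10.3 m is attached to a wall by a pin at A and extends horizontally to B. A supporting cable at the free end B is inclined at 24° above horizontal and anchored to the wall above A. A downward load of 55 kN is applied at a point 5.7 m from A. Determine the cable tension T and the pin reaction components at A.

ΣM about A: T·sin24°·10.3 − 55·5.7 = 0 → T = 313.5/(10.3·0.406737) = 74.8319 ≈ 74.83 kN.
ΣF_x = 0: A_x − T·cos24° = 0 → A_x = 74.8319 × 0.913545 = 68.36 kN.
ΣF_y = 0: A_y + T·sin24° − 55 = 0 → A_y = 55 − 74.8319 × 0.406737 = 24.56 kN.

T = 74.83 kN, A_x = 68.36 kN, A_y = 24.56 kN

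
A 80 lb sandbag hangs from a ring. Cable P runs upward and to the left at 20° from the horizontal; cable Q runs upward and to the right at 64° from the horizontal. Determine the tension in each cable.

ΣF_x = 0: −T_P·cos20° + T_Q·cos64° = 0 → T_Q = 2.1436·T_P.
ΣF_y = 0: T_P·sin20° + T_Q·sin64° = 80.
Substitute: T_P·(0.34202 + 2.1436·0.898794) = 80 → T_P = 35.2629 ≈ 35.26 lb.
Then T_Q = 2.1436 × 35.2629 = 75.59 lb.

T_P = 35.26 lb, T_Q = 75.59 lb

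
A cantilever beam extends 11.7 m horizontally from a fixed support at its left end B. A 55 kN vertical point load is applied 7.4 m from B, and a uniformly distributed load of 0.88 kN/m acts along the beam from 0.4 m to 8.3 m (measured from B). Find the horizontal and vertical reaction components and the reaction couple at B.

B_x = 0, B_y = 61.95 kN, M_B = 437.2 kN·m

Resultant of the distributed load: 0.88 × 7.9 = 6.952 kN at 4.35 m from B.
ΣF_x = 0: B_x = 0.
ΣF_y = 0: B_y − 55 − 0.88·7.9 = 0 → B_y = 61.95 kN.
ΣM about B: M_B − 55·7.4 − (0.88·7.9)·4.35 = 0 → M_B = 437.2 kN·m.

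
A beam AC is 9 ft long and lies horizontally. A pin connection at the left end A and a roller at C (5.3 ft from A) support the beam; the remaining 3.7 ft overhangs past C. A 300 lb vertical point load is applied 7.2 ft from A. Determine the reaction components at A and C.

ΣM about A: C_y·5.3 − 300·7.2 = 0 → C_y = 2160/5.3 = 407.547 ≈ 407.5 lb.
ΣF_y = 0: A_y + 407.547 − 300 = 0 → A_y = -107.5 lb.
ΣF_x = 0: no horizontal applied forces, so A_x = 0.

A_x = 0, A_y = -107.5 lb, C_y = 407.5 lb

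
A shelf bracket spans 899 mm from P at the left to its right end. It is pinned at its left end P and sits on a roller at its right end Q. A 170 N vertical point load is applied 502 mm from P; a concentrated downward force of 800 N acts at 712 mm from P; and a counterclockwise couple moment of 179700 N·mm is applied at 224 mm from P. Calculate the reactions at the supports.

P_x = 0, P_y = 441.4 N, Q_y = 528.6 N

Moments about P: Q_y·899 − 170·502 − 800·712 + 179700 = 0 → Q_y = 475240/899 = 528.632 ≈ 528.6 N.
ΣF_y = 0: P_y + 528.632 − 170 − 800 = 0 → P_y = 441.4 N.
ΣF_x = 0: no horizontal applied forces, so P_x = 0.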